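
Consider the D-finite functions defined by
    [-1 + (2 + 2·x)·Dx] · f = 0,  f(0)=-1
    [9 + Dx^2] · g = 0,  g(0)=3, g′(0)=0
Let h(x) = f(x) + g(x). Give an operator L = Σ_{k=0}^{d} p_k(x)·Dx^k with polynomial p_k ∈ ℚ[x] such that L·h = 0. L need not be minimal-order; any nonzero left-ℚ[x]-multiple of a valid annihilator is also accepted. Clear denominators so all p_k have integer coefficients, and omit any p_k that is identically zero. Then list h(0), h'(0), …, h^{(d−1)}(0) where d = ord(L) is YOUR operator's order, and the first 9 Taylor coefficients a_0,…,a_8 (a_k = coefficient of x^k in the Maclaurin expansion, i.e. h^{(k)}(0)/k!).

L = (-351 - 648·x - 324·x^2) + (630 + 1926·x + 1944·x^2 + 648·x^3)·Dx + (-39 - 72·x - 36·x^2)·Dx^2 + (70 + 214·x + 216·x^2 + 72·x^3)·Dx^3  (order 3).
h: a_k = 2, -1/2, -107/8, -1/16, 1301/128, -7/256, -15447/5120, -33/2048, 574887/1146880, …
ICs: h(0) = 2, h′(0) = -1/2, h′′(0) = -107/4.

f: a_k = -1, -1/2, 1/8, -1/16, 5/128, -7/256, 21/1024, -33/2048, 429/32768, …
g: a_k = 3, 0, -27/2, 0, 81/8, 0, -243/80, 0, 2187/4480, …
Sum ⇒ L₀ = lclm(L_f,L_g) in ℚ(x)⟨Dx⟩.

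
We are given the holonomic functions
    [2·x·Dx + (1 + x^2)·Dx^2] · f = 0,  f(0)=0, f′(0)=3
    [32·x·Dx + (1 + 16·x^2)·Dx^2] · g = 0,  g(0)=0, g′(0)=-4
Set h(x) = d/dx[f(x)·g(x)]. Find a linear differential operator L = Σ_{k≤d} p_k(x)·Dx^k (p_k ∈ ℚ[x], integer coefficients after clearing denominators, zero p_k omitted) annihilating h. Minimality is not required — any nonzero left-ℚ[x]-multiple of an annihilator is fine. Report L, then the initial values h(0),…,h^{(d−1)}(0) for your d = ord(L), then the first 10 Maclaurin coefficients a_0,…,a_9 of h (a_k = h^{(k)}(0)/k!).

f: a_k = 0, 3, 0, -1, 0, 3/5, 0, -3/7, 0, 1/3, …
g: a_k = 0, -4, 0, 64/3, 0, -1024/5, 0, 16384/7, 0, -262144/9, …
Product ⇒ symmetric product L₀, ord ≤ 4.
Differentiate: ansatz ord ≤ ord L₀ ⇒ L.
L = (-384·x - 10880·x^3 - 16384·x^5 + 34816·x^7 + 98304·x^9) + (-68 - 3916·x^2 - 19584·x^4 - 14336·x^6 + 121856·x^8 + 147456·x^10)·Dx + (-136·x - 2632·x^3 - 6528·x^5 + 16448·x^7 + 69632·x^9 + 49152·x^11)·Dx^2 + (-1 - 34·x^2 - 305·x^4 + 4880·x^8 + 8704·x^10 + 4096·x^12)·Dx^3  (order 3).
h: a_k = 0, -24, 0, 272, 0, -19144/5, 0, 2027488/35, 0, -94348024/105, …
ICs: h(0) = 0, h′(0) = -24, h′′(0) = 0.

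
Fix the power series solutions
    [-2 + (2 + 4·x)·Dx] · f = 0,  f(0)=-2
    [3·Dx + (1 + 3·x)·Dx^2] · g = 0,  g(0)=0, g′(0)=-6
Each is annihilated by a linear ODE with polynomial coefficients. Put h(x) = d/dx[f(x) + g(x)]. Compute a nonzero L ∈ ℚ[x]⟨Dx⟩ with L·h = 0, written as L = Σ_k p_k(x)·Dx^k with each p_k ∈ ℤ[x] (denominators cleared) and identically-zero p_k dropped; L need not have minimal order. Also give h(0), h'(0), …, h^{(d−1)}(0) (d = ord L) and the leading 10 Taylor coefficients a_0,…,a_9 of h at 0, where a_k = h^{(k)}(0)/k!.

L = (9 + 9·x) + (15 + 54·x + 45·x^2)·Dx + (2 + 13·x + 27·x^2 + 18·x^3)·Dx^2  (order 2).
h: a_k = -8, 20, -57, 167, -1979/4, 5895/4, -35223/8, 105405/8, -2525859/64, 7570427/64, …
ICs: h(0) = -8, h′(0) = 20.

f: a_k = -2, -2, 1, -1, 5/4, -7/4, 21/8, -33/8, 429/64, -715/64, …
g: a_k = 0, -6, 9, -18, 81/2, -486/5, 243, -4374/7, 6561/4, -4374, …
L₀ := lclm(L_f,L_g); ord L₀ ≤ 1+2.
h=h₀': d/dx-closure on L₀ ⇒ L.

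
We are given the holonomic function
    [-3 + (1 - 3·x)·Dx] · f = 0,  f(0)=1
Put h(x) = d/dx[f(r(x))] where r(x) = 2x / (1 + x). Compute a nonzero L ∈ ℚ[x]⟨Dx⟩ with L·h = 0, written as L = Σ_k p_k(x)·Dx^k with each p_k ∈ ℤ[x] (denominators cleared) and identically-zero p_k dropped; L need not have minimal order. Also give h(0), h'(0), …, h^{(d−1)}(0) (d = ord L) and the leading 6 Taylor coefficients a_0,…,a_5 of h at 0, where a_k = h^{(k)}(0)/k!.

f: a_k = 1, 3, 9, 27, 81, 243, …
Substitute x→r, Dx→(1/r')Dx; clear ⇒ L₀.
Differentiate: ansatz ord ≤ ord L₀ ⇒ L.
L = 10 + (-1 + 5·x)·Dx  (order 1).
h: a_k = 6, 60, 450, 3000, 18750, 112500, …
ICs: h(0) = 6.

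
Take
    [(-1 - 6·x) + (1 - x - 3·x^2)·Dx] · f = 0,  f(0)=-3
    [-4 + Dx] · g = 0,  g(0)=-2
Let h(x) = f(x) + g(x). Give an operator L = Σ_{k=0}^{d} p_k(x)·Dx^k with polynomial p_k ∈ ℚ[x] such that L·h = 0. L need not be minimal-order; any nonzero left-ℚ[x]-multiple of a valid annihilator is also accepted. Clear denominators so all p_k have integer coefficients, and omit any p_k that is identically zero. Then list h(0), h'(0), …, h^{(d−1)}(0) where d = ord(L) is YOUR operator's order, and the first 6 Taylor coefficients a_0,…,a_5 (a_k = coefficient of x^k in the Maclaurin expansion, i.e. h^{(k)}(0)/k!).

L = (-16 + 8·x - 360·x^2 - 288·x^3) + (-8 + 50·x + 134·x^2 - 96·x^3 - 144·x^4)·Dx + (3 - 13·x - 11·x^2 + 42·x^3 + 36·x^4)·Dx^2  (order 2).
h: a_k = -5, -11, -28, -127/3, -235/3, -2056/15, …
ICs: h(0) = -5, h′(0) = -11.

f: a_k = -3, -3, -12, -21, -57, -120, …
g: a_k = -2, -8, -16, -64/3, -64/3, -256/15, …
f+g: L₀ = lclm(L_f,L_g), ord ≤ 1+1.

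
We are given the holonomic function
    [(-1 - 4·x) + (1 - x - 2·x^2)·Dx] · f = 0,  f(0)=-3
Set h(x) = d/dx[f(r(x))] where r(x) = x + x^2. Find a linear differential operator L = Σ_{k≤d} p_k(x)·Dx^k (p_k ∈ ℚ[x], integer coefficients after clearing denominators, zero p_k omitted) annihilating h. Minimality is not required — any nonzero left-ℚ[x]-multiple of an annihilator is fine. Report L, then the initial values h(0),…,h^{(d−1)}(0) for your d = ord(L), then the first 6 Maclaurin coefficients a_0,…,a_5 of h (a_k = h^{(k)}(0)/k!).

L = (8 + 10·x + 30·x^2 + 40·x^3 + 20·x^4) + (-1 - x + 5·x^2 + 10·x^3 + 10·x^4 + 4·x^5)·Dx  (order 1).
h: a_k = -3, -24, -99, -348, -1200, -3942, …
ICs: h(0) = -3.

f: a_k = -3, -3, -9, -15, -33, -63, …
Change of var in L_f (x↦r) gives L₀.
h=h₀': d/dx-closure on L₀ ⇒ L.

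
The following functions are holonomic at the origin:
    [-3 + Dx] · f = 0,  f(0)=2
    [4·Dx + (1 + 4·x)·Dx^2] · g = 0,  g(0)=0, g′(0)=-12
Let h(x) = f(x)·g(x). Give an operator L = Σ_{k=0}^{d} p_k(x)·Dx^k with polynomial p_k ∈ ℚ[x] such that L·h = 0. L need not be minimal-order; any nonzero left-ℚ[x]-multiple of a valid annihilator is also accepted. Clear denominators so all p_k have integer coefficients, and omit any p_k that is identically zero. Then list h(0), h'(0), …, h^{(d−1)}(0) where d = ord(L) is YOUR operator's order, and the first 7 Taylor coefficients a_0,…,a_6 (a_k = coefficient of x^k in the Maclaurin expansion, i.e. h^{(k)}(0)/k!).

f: a_k = 2, 6, 9, 9, 27/4, 81/20, 81/40, …
g: a_k = 0, -12, 24, -64, 192, -3072/5, 2048, …
L₀ := L_f ⊗_s L_g (sym. prod.), ord ≤ 2.
L = (-3 + 36·x) + (-2 - 24·x)·Dx + (1 + 4·x)·Dx^2  (order 2).
h: a_k = 0, -24, -24, -92, 108, -2589/5, 1675, …
ICs: h(0) = 0, h′(0) = -24.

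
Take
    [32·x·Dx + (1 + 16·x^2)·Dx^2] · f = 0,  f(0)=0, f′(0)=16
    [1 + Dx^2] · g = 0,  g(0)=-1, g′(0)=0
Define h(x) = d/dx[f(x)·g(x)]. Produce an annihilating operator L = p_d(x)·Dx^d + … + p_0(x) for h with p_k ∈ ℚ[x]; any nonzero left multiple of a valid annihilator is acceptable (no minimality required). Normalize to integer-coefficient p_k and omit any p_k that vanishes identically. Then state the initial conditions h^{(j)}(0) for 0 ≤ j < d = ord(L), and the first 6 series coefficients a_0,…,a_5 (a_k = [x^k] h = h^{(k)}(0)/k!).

f: a_k = 0, 16, 0, -256/3, 0, 4096/5, …
g: a_k = -1, 0, 1/2, 0, -1/24, 0, …
h₀=f·g: eliminate ⇒ L₀, order ≤ 2·2.
Differentiate: ansatz ord ≤ ord L₀ ⇒ L.
L = (209105 + 6893664·x^2 + 261353216·x^4 + 52248576·x^6 - 2162688·x^8 - 60817408·x^10 + 16777216·x^12) + (108608·x + 9933824·x^3 + 133857280·x^5 + 44564480·x^7 + 20971520·x^9 + 67108864·x^11)·Dx + (210210 + 6980800·x^2 + 263314944·x^4 + 66224128·x^6 + 4063232·x^8 - 54525952·x^10 + 33554432·x^12)·Dx^2 + (108608·x + 9933824·x^3 + 133857280·x^5 + 44564480·x^7 + 20971520·x^9 + 67108864·x^11)·Dx^3 + (1105 + 87136·x^2 + 1961728·x^4 + 13975552·x^6 + 6225920·x^8 + 6291456·x^10 + 16777216·x^12)·Dx^4  (order 4).
h: a_k = -16, 0, 280, 0, -12938/3, 0, …
ICs: h(0) = -16, h′(0) = 0, h′′(0) = 560, h′′′(0) = 0.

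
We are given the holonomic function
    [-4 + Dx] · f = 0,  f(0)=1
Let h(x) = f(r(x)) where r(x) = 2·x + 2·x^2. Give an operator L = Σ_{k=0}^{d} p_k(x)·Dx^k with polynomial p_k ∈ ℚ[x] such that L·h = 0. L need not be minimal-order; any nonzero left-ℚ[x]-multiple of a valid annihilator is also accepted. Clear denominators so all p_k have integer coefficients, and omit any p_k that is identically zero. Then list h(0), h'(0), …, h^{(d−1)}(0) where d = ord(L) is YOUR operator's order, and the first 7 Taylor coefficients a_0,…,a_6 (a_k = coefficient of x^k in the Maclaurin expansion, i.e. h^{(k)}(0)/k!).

L = (-8 - 16·x) + Dx  (order 1).
h: a_k = 1, 8, 40, 448/3, 1376/3, 18176/15, 127744/45, …
ICs: h(0) = 1.

f: a_k = 1, 4, 8, 32/3, 32/3, 128/15, 256/45, …
Change of var in L_f (x↦r) gives L₀.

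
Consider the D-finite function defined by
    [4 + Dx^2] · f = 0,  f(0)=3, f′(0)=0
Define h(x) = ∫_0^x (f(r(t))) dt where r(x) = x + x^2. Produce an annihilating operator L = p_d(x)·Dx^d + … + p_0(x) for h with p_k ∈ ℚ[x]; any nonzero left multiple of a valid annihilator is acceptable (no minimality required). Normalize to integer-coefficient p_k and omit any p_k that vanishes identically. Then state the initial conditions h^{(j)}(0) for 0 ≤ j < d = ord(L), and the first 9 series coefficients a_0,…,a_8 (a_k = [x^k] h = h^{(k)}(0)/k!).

L = (4 + 24·x + 48·x^2 + 32·x^3)·Dx - 2·Dx^2 + (1 + 2·x)·Dx^3  (order 3).
h: a_k = 0, 3, 0, -2, -3, -4/5, 4/3, 176/105, 4/5, …
ICs: h(0) = 0, h′(0) = 3, h′′(0) = 0.

f: a_k = 3, 0, -6, 0, 2, 0, -4/15, 0, 2/105, …
Substitute x→r, Dx→(1/r')Dx; clear ⇒ L₀.
h=∫h₀ ⇒ L = L₀·Dx.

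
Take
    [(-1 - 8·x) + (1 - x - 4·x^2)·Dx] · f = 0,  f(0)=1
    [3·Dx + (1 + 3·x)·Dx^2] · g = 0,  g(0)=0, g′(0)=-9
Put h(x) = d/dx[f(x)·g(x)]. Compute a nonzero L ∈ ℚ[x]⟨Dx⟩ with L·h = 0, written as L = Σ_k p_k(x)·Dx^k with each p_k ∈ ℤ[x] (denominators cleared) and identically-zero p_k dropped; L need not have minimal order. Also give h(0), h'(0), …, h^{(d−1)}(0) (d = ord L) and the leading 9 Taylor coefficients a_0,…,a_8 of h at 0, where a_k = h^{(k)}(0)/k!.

L = (444 + 2376·x + 5184·x^2) + (15 + 381·x + 2592·x^2 + 4032·x^3)·Dx + (-11 - 70·x - 19·x^2 + 468·x^3 + 576·x^4)·Dx^2  (order 2).
h: a_k = -9, 9, -351/2, 81, -7191/4, 5157/10, -64107/4, 144099/35, -38315349/280, …
ICs: h(0) = -9, h′(0) = 9.

f: a_k = 1, 1, 5, 9, 29, 65, 181, 441, 1165, …
g: a_k = 0, -9, 27/2, -27, 243/4, -729/5, 729/2, -6561/7, 19683/8, …
Sym-product of L_f,L_g gives L₀ (≤ ord 2).
Derive L from L₀ (diff closure).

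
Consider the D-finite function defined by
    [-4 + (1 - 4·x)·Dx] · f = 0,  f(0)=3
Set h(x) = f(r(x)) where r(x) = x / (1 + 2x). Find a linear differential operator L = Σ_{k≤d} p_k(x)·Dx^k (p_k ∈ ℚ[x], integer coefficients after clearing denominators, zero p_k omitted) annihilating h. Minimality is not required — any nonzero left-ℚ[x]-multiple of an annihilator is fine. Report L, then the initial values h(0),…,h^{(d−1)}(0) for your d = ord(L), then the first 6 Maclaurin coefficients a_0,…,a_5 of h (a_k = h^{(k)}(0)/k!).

L = 4 + (-1 + 4·x^2)·Dx  (order 1).
h: a_k = 3, 12, 24, 48, 96, 192, …
ICs: h(0) = 3.

f: a_k = 3, 12, 48, 192, 768, 3072, …
Change of var in L_f (x↦r) gives L₀.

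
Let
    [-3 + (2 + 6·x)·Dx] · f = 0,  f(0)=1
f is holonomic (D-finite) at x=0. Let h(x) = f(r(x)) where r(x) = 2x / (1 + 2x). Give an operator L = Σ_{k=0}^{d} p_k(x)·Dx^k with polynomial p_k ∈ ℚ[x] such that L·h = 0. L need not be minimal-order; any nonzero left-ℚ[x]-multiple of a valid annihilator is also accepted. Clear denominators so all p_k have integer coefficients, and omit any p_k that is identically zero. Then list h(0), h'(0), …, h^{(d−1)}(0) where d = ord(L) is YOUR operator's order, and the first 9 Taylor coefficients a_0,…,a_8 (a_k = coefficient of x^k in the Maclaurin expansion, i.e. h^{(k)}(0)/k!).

f: a_k = 1, 3/2, -9/8, 27/16, -405/128, 1701/256, -15309/1024, 72171/2048, -2814669/32768, …
Change of var in L_f (x↦r) gives L₀.
L = -3 + (1 + 10·x + 16·x^2)·Dx  (order 1).
h: a_k = 1, 3, -21/2, 87/2, -1677/8, 9069/8, -106305/16, 658335/16, -33903165/128, …
ICs: h(0) = 1.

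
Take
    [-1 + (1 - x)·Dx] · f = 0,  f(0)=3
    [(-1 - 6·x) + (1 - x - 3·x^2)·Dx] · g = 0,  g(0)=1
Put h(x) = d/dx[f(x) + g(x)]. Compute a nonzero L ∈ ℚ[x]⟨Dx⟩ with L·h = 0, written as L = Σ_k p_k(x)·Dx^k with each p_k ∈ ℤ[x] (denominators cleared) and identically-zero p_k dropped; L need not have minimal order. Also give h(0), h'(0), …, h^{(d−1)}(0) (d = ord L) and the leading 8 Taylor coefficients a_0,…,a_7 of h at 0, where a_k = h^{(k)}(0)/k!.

f: a_k = 3, 3, 3, 3, 3, 3, 3, 3, …
g: a_k = 1, 1, 4, 7, 19, 40, 97, 217, …
h₀=f+g: left-lcm gives L₀, ord ≤ 2.
h₀' ⇒ L via d/dx closure of L₀.
L = (-6 - 72·x - 216·x^3 + 54·x^4) + (6 + 30·x - 18·x^2 + 72·x^3 - 207·x^4 + 54·x^5)·Dx + (-1 + 2·x - 7·x^2 + 18·x^3 + 12·x^4 - 33·x^5 + 9·x^6)·Dx^2  (order 2).
h: a_k = 4, 14, 30, 88, 215, 600, 1540, 4088, …
ICs: h(0) = 4, h′(0) = 14.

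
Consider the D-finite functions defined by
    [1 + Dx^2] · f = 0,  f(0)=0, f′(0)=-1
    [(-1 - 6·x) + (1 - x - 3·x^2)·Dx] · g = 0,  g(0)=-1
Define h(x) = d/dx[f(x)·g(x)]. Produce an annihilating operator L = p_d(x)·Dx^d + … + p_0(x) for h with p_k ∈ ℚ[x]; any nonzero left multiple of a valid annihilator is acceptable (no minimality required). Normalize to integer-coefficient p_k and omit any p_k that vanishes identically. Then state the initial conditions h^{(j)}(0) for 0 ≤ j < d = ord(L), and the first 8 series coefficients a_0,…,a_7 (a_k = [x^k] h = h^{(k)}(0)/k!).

f: a_k = 0, -1, 0, 1/6, 0, -1/120, 0, 1/5040, …
g: a_k = -1, -1, -4, -7, -19, -40, -97, -217, …
h₀=f·g: eliminate ⇒ L₀, order ≤ 2·1.
Derive L from L₀ (diff closure).
L = (83 - 2·x - 5·x^2 + 6·x^3 + 9·x^4) + (16 + 98·x + 18·x^2 + 36·x^3)·Dx + (-5 + 4·x + 13·x^2 + 6·x^3 + 9·x^4)·Dx^2  (order 2).
h: a_k = 1, 2, 23/2, 82/3, 2201/24, 4661/20, 473087/720, 1060373/630, …
ICs: h(0) = 1, h′(0) = 2.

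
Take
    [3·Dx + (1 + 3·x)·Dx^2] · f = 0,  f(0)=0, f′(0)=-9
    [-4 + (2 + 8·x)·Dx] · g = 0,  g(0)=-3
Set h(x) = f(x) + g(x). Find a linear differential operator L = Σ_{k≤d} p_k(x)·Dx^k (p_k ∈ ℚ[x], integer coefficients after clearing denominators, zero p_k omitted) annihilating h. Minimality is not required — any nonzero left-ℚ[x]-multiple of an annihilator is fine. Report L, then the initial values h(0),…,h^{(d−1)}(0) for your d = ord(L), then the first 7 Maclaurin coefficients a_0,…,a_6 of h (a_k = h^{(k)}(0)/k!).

f: a_k = 0, -9, 27/2, -27, 243/4, -729/5, 729/2, …
g: a_k = -3, -6, 6, -12, 30, -84, 252, …
L₀ := lclm(L_f,L_g); ord L₀ ≤ 2+1.
L = 36·x·Dx + (6 + 72·x + 180·x^2)·Dx^2 + (1 + 13·x + 54·x^2 + 72·x^3)·Dx^3  (order 3).
h: a_k = -3, -15, 39/2, -39, 363/4, -1149/5, 1233/2, …
ICs: h(0) = -3, h′(0) = -15, h′′(0) = 39.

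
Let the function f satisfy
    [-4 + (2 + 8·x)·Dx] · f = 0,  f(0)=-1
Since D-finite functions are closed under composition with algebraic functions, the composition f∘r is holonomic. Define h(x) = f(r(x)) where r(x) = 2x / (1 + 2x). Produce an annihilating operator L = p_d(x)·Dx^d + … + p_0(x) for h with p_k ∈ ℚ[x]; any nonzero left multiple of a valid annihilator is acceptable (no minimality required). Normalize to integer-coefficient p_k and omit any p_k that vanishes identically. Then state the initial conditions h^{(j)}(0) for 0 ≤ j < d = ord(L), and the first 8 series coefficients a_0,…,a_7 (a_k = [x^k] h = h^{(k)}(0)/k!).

f: a_k = -1, -2, 2, -4, 10, -28, 84, -264, …
h₀=f(r): pull back L_f along r ⇒ L₀.
L = -4 + (1 + 12·x + 20·x^2)·Dx  (order 1).
h: a_k = -1, -4, 16, -80, 480, -3264, 24064, -187136, …
ICs: h(0) = -1.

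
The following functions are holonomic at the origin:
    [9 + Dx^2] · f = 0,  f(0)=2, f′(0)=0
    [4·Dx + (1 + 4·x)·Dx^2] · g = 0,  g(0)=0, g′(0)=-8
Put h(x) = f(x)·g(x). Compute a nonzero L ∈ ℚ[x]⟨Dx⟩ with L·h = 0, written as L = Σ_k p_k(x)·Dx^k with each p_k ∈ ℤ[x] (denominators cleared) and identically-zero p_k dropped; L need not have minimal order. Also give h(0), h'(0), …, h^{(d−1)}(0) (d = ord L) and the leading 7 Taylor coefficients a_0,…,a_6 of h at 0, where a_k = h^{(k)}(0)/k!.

f: a_k = 2, 0, -9, 0, 27/4, 0, -81/40, …
g: a_k = 0, -8, 16, -128/3, 128, -2048/5, 4096/3, …
Product ⇒ symmetric product L₀, ord ≤ 4.
L = (-2043 - 1296·x + 44064·x^2 + 186624·x^3 + 186624·x^4) + (72 + 5472·x + 31104·x^2 + 41472·x^3)·Dx + (-182 + 864·x + 12096·x^2 + 41472·x^3 + 41472·x^4)·Dx^2 + (8 + 608·x + 3456·x^2 + 4608·x^3)·Dx^3 + (5 + 112·x + 800·x^2 + 2304·x^3 + 2304·x^4)·Dx^4  (order 4).
h: a_k = 0, -16, 32, -40/3, 112, -2446/5, 5060/3, …
ICs: h(0) = 0, h′(0) = -16, h′′(0) = 64, h′′′(0) = -80.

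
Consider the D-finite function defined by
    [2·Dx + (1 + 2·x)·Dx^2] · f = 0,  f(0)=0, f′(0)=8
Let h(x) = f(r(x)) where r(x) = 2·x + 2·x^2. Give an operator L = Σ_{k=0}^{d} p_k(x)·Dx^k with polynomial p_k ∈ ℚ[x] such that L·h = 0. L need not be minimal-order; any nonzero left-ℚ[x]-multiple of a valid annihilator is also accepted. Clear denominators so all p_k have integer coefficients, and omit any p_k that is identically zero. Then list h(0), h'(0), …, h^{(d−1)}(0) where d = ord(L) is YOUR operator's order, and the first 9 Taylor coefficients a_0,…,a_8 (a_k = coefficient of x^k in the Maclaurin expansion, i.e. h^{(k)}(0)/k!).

f: a_k = 0, 8, -8, 32/3, -16, 128/5, -128/3, 512/7, -128, …
f∘r: x↦r, Dx↦Dx/r' in L_f ⇒ L₀.
L = 2·Dx + (1 + 2·x)·Dx^2  (order 2).
h: a_k = 0, 16, -16, 64/3, -32, 256/5, -256/3, 1024/7, -256, …
ICs: h(0) = 0, h′(0) = 16.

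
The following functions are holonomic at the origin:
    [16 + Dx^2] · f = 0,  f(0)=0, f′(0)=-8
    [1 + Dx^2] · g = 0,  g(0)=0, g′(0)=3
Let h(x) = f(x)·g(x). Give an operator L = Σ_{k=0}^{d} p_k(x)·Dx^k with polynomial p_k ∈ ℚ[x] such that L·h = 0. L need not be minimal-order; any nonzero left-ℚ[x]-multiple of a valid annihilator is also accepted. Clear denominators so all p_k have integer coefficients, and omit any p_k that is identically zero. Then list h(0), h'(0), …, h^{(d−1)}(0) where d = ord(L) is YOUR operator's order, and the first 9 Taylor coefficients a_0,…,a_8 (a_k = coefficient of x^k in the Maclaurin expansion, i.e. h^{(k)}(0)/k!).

L = 225 + 34·Dx^2 + Dx^4  (order 4).
h: a_k = 0, 0, -24, 0, 68, 0, -931/15, 0, 6001/210, …
ICs: h(0) = 0, h′(0) = 0, h′′(0) = -48, h′′′(0) = 0.

f: a_k = 0, -8, 0, 64/3, 0, -256/15, 0, 2048/315, 0, …
g: a_k = 0, 3, 0, -1/2, 0, 1/40, 0, -1/1680, 0, …
L₀ := L_f ⊗_s L_g (sym. prod.), ord ≤ 4.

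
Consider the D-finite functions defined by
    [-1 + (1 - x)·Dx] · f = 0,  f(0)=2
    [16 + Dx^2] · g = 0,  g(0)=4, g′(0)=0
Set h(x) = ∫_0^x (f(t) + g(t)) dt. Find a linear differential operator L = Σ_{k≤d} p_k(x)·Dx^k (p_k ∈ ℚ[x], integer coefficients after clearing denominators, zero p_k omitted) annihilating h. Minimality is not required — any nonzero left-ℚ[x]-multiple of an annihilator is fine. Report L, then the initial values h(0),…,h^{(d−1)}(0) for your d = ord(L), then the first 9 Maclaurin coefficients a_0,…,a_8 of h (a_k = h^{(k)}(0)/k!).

L = (176 - 256·x + 128·x^2)·Dx + (-144 + 400·x - 384·x^2 + 128·x^3)·Dx^2 + (11 - 16·x + 8·x^2)·Dx^3 + (-9 + 25·x - 24·x^2 + 8·x^3)·Dx^4  (order 4).
h: a_k = 0, 6, 1, -10, 1/2, 134/15, 1/3, -934/315, 1/4, …
ICs: h(0) = 0, h′(0) = 6, h′′(0) = 2, h′′′(0) = -60.

f: a_k = 2, 2, 2, 2, 2, 2, 2, 2, 2, …
g: a_k = 4, 0, -32, 0, 128/3, 0, -1024/45, 0, 2048/315, …
f+g: L₀ = lclm(L_f,L_g), ord ≤ 1+2.
Integrate: L := L₀·Dx.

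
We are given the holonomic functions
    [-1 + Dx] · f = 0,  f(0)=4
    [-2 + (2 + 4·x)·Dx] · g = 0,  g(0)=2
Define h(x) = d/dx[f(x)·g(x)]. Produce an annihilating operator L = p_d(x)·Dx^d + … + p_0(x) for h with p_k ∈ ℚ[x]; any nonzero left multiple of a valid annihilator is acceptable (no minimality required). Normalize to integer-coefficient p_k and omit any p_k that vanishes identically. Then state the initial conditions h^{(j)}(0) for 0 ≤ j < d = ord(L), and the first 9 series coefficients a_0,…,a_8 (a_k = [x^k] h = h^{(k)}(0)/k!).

f: a_k = 4, 4, 2, 2/3, 1/6, 1/30, 1/180, 1/1260, 1/10080, …
g: a_k = 2, 2, -1, 1, -5/4, 7/4, -21/8, 33/8, -429/64, …
f·g: L₀ = L_f ⊗_s L_g, ord ≤ 1·1.
h=h₀': d/dx-closure on L₀ ⇒ L.
L = (1 + 4·x + 2·x^2) + (-1 - 3·x - 2·x^2)·Dx  (order 1).
h: a_k = 16, 16, 16, -16/3, 56/3, -488/15, 2776/45, -36728/315, 69826/315, …
ICs: h(0) = 16.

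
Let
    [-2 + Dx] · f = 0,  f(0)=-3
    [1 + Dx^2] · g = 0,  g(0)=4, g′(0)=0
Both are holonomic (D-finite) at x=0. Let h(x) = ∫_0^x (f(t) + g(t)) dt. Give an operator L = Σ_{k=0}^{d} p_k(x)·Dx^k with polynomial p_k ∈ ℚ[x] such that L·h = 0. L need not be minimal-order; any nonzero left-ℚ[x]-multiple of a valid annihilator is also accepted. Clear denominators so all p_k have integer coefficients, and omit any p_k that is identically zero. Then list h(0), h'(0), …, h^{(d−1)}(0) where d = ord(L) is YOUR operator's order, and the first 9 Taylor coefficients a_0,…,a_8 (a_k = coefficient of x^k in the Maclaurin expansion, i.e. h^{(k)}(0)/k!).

L = -2·Dx + Dx^2 - 2·Dx^3 + Dx^4  (order 4).
h: a_k = 0, 1, -3, -8/3, -1, -11/30, -2/15, -7/180, -1/105, …
ICs: h(0) = 0, h′(0) = 1, h′′(0) = -6, h′′′(0) = -16.

f: a_k = -3, -6, -6, -4, -2, -4/5, -4/15, -8/105, -2/105, …
g: a_k = 4, 0, -2, 0, 1/6, 0, -1/180, 0, 1/10080, …
h₀=f+g: left-lcm gives L₀, ord ≤ 3.
Integrate: L := L₀·Dx.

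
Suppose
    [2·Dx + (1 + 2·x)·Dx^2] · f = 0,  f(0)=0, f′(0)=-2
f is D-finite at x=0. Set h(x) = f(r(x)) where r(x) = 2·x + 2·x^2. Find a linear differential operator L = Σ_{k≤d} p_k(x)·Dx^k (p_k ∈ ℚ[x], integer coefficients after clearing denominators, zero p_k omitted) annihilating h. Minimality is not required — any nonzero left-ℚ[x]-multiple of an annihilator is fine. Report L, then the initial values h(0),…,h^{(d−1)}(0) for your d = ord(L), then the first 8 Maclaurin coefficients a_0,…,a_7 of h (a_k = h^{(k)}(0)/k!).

f: a_k = 0, -2, 2, -8/3, 4, -32/5, 32/3, -128/7, …
Substitute x→r, Dx→(1/r')Dx; clear ⇒ L₀.
L = 2·Dx + (1 + 2·x)·Dx^2  (order 2).
h: a_k = 0, -4, 4, -16/3, 8, -64/5, 64/3, -256/7, …
ICs: h(0) = 0, h′(0) = -4.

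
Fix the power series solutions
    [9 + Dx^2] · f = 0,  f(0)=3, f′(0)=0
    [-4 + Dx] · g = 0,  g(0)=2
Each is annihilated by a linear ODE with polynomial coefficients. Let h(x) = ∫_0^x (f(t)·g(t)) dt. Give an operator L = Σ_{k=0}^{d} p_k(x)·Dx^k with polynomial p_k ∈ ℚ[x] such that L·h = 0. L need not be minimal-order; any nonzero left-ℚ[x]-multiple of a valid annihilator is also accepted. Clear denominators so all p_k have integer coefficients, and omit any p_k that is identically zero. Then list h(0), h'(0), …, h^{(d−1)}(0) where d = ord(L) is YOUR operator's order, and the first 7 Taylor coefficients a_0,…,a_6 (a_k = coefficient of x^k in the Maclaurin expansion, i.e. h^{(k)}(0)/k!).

L = 25·Dx - 8·Dx^2 + Dx^3  (order 3).
h: a_k = 0, 6, 12, 7, -11, -527/20, -779/30, …
ICs: h(0) = 0, h′(0) = 6, h′′(0) = 24.

f: a_k = 3, 0, -27/2, 0, 81/8, 0, -243/80, …
g: a_k = 2, 8, 16, 64/3, 64/3, 256/15, 512/45, …
L₀ := L_f ⊗_s L_g (sym. prod.), ord ≤ 2.
Integrate: L := L₀·Dx.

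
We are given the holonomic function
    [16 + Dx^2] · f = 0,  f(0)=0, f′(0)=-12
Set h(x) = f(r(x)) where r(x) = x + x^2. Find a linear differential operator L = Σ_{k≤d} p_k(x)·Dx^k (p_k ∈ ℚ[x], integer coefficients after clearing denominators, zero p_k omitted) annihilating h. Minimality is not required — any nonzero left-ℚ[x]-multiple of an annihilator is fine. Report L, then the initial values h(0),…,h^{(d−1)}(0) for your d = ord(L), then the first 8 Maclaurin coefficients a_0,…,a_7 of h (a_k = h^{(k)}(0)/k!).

f: a_k = 0, -12, 0, 32, 0, -128/5, 0, 1024/105, …
L₀ from L_f via x↦r, Dx↦r'^{-1}Dx.
L = (16 + 96·x + 192·x^2 + 128·x^3) - 2·Dx + (1 + 2·x)·Dx^2  (order 2).
h: a_k = 0, -12, -12, 32, 96, 352/5, -96, -25856/105, …
ICs: h(0) = 0, h′(0) = -12.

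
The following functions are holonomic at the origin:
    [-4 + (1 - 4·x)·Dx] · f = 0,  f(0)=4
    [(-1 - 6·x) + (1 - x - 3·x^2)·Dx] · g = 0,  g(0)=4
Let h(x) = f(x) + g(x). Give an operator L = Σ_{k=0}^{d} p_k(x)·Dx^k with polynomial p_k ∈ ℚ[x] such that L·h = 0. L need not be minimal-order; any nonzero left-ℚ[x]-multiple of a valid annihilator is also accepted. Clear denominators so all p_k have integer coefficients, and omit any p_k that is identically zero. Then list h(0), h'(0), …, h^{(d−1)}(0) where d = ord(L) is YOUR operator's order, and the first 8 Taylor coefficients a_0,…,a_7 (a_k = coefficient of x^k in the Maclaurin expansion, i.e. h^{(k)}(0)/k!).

f: a_k = 4, 16, 64, 256, 1024, 4096, 16384, 65536, …
g: a_k = 4, 4, 16, 28, 76, 160, 388, 868, …
h₀=f+g: left-lcm gives L₀, ord ≤ 2.
L = (-72·x + 72·x^2 - 96·x^3) + (8 - 6·x - 66·x^2 + 112·x^3 - 192·x^4)·Dx + (-1 + 7·x - 15·x^2 + 10·x^3 + 20·x^4 - 48·x^5)·Dx^2  (order 2).
h: a_k = 8, 20, 80, 284, 1100, 4256, 16772, 66404, …
ICs: h(0) = 8, h′(0) = 20.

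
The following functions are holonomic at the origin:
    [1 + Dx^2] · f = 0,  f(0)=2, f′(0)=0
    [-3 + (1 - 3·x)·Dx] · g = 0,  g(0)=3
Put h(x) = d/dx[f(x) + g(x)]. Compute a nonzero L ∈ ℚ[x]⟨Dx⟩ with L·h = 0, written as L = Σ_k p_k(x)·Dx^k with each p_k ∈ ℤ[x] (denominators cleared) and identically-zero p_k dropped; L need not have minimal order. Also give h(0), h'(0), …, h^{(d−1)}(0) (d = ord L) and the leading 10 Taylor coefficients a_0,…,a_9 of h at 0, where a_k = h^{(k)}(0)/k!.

f: a_k = 2, 0, -1, 0, 1/12, 0, -1/360, 0, 1/20160, 0, …
g: a_k = 3, 9, 27, 81, 243, 729, 2187, 6561, 19683, 59049, …
Sum ⇒ L₀ = lclm(L_f,L_g) in ℚ(x)⟨Dx⟩.
h=h₀': d/dx-closure on L₀ ⇒ L.
L = (654 - 36·x + 54·x^2) + (-55 + 171·x - 27·x^2 + 27·x^3)·Dx + (654 - 36·x + 54·x^2)·Dx^2 + (-55 + 171·x - 27·x^2 + 27·x^3)·Dx^3  (order 3).
h: a_k = 9, 52, 243, 2917/3, 3645, 787319/60, 45927, 396809281/2520, 531441, 321415516799/181440, …
ICs: h(0) = 9, h′(0) = 52, h′′(0) = 486.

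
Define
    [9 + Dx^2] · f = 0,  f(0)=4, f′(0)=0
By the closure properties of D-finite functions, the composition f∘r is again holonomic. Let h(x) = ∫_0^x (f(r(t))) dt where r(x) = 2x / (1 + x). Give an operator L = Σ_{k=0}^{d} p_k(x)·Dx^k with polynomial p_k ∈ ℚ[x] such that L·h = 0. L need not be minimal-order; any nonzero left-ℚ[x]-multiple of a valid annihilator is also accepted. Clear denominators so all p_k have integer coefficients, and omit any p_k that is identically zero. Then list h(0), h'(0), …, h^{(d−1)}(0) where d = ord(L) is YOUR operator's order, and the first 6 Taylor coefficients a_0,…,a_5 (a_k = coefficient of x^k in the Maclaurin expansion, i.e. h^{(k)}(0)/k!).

f: a_k = 4, 0, -18, 0, 27/2, 0, …
Change of var in L_f (x↦r) gives L₀.
h=∫h₀ ⇒ L = L₀·Dx.
L = 36·Dx + (2 + 6·x + 6·x^2 + 2·x^3)·Dx^2 + (1 + 4·x + 6·x^2 + 4·x^3 + x^4)·Dx^3  (order 3).
h: a_k = 0, 4, 0, -24, 36, 0, …
ICs: h(0) = 0, h′(0) = 4, h′′(0) = 0.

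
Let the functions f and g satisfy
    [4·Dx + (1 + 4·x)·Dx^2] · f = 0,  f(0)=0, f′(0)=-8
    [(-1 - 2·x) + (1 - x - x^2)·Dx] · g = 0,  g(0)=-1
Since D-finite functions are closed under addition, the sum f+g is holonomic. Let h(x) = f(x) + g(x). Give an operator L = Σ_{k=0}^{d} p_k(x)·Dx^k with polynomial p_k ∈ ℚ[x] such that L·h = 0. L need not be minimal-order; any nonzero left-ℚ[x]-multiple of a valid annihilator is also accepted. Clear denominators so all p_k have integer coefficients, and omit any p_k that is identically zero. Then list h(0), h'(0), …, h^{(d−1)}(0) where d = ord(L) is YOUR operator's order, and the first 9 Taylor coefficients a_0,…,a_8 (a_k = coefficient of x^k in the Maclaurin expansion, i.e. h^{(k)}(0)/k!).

L = (-100 - 272·x - 392·x^2 - 144·x^3 - 96·x^4)·Dx + (7 - 96·x - 434·x^2 - 540·x^3 - 304·x^4 - 160·x^5)·Dx^2 + (4 + 25·x + 28·x^2 - 46·x^3 - 73·x^4 - 76·x^5 - 32·x^6)·Dx^3  (order 3).
h: a_k = -1, -9, 14, -137/3, 123, -2088/5, 4057/3, -32915/7, 16350, …
ICs: h(0) = -1, h′(0) = -9, h′′(0) = 28.

f: a_k = 0, -8, 16, -128/3, 128, -2048/5, 4096/3, -32768/7, 16384, …
g: a_k = -1, -1, -2, -3, -5, -8, -13, -21, -34, …
f+g: L₀ = lclm(L_f,L_g), ord ≤ 2+1.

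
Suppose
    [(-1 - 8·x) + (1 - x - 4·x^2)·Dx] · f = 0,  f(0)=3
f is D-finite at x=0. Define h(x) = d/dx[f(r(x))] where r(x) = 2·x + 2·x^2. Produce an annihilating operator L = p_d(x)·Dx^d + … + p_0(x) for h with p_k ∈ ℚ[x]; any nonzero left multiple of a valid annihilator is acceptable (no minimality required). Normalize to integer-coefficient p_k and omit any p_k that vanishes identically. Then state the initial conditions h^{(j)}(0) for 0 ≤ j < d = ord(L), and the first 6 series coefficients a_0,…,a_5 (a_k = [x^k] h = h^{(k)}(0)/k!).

L = (22 + 204·x + 1260·x^2 + 4672·x^3 + 8736·x^4 + 7680·x^5 + 2560·x^6) + (-1 - 16·x + 6·x^2 + 420·x^3 + 1520·x^4 + 2400·x^5 + 1792·x^6 + 512·x^7)·Dx  (order 1).
h: a_k = 6, 132, 1008, 8400, 62280, 447120, …
ICs: h(0) = 6.

f: a_k = 3, 3, 15, 27, 87, 195, …
h₀=f(r): pull back L_f along r ⇒ L₀.
h=h₀': d/dx-closure on L₀ ⇒ L.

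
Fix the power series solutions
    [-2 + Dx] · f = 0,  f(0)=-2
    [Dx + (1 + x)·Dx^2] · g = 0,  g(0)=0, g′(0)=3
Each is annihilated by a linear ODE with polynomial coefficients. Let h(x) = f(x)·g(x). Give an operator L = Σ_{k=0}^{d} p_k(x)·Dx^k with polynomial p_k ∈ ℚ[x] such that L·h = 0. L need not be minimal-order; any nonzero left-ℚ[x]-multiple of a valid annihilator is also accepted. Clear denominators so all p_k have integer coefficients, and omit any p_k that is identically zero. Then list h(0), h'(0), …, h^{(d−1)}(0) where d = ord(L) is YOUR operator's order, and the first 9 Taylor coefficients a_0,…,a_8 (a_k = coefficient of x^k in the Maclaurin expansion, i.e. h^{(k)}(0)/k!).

f: a_k = -2, -4, -4, -8/3, -4/3, -8/15, -8/45, -16/315, -4/315, …
g: a_k = 0, 3, -3/2, 1, -3/4, 3/5, -1/2, 3/7, -3/8, …
h₀=f·g: eliminate ⇒ L₀, order ≤ 1·2.
L = (2 + 4·x) + (-3 - 4·x)·Dx + (1 + x)·Dx^2  (order 2).
h: a_k = 0, -6, -9, -8, -9/2, -11/5, -2/3, -34/105, 1/60, …
ICs: h(0) = 0, h′(0) = -6.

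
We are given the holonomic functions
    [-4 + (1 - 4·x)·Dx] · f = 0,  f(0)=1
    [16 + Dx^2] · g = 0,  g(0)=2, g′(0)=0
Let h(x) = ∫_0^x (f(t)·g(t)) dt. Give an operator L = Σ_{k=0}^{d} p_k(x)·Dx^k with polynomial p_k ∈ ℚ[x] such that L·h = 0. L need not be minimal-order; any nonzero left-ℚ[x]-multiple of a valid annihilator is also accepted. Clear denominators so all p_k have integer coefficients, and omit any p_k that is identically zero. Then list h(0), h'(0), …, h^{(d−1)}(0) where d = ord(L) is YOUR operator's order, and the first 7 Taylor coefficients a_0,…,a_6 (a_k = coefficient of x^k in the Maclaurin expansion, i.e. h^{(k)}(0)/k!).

f: a_k = 1, 4, 16, 64, 256, 1024, 4096, …
g: a_k = 2, 0, -16, 0, 64/3, 0, -512/45, …
Sym-product of L_f,L_g gives L₀ (≤ ord 2).
h=∫h₀ ⇒ L = L₀·Dx.
L = (-16 + 64·x)·Dx + 8·Dx^2 + (-1 + 4·x)·Dx^3  (order 3).
h: a_k = 0, 2, 4, 16/3, 16, 832/15, 1664/9, …
ICs: h(0) = 0, h′(0) = 2, h′′(0) = 8.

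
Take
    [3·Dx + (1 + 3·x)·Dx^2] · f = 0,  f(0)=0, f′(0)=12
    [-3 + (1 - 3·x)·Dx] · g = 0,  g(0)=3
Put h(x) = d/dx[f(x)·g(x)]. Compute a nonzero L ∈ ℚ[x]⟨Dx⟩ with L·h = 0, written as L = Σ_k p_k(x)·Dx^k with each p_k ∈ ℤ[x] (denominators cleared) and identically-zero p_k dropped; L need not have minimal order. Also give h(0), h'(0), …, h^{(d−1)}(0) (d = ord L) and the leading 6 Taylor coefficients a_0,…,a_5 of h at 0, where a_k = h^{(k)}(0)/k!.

f: a_k = 0, 12, -18, 36, -81, 972/5, …
g: a_k = 3, 9, 27, 81, 243, 729, …
L₀ := L_f ⊗_s L_g (sym. prod.), ord ≤ 2.
Derive L from L₀ (diff closure).
L = 36 + (3 + 45·x)·Dx + (-1 + 9·x^2)·Dx^2  (order 2).
h: a_k = 36, 108, 810, 2268, 11421, 161838/5, …
ICs: h(0) = 36, h′(0) = 108.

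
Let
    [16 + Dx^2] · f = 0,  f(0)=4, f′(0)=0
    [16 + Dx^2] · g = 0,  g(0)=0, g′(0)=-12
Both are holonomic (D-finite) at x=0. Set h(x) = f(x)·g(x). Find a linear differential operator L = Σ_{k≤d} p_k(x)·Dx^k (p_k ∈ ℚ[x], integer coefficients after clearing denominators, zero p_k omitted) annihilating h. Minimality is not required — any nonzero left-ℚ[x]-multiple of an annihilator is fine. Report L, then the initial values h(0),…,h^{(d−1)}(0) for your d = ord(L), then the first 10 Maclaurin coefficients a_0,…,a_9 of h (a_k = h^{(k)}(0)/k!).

L = 64·Dx + Dx^3  (order 3).
h: a_k = 0, -48, 0, 512, 0, -8192/5, 0, 262144/105, 0, -2097152/945, …
ICs: h(0) = 0, h′(0) = -48, h′′(0) = 0.

f: a_k = 4, 0, -32, 0, 128/3, 0, -1024/45, 0, 2048/315, 0, …
g: a_k = 0, -12, 0, 32, 0, -128/5, 0, 1024/105, 0, -2048/945, …
h₀=f·g: eliminate ⇒ L₀, order ≤ 2·2.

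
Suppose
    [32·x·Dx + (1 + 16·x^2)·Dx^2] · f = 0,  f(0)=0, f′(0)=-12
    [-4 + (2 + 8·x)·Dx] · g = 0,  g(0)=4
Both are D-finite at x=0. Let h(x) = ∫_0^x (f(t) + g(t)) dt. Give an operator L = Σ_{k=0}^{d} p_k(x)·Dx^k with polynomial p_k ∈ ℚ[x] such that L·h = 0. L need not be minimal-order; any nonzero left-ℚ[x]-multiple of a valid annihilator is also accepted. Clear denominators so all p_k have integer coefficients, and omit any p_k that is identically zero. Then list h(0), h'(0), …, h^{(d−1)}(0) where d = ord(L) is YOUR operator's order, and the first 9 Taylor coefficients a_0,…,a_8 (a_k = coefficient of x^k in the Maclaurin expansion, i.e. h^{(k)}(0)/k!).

L = (-32 - 320·x + 1536·x^2 + 3072·x^3)·Dx^2 + (-22 - 128·x + 320·x^2 + 6144·x^3 + 10752·x^4)·Dx^3 + (-1 + 12·x + 96·x^2 + 384·x^3 + 1792·x^4 + 3072·x^5)·Dx^4  (order 4).
h: a_k = 0, 4, -2, -8/3, 20, -8, -1256/15, -48, 7068/7, …
ICs: h(0) = 0, h′(0) = 4, h′′(0) = -4, h′′′(0) = -16.

f: a_k = 0, -12, 0, 64, 0, -3072/5, 0, 49152/7, 0, …
g: a_k = 4, 8, -8, 16, -40, 112, -336, 1056, -3432, …
L₀ := lclm(L_f,L_g); ord L₀ ≤ 2+1.
Integrate: L := L₀·Dx.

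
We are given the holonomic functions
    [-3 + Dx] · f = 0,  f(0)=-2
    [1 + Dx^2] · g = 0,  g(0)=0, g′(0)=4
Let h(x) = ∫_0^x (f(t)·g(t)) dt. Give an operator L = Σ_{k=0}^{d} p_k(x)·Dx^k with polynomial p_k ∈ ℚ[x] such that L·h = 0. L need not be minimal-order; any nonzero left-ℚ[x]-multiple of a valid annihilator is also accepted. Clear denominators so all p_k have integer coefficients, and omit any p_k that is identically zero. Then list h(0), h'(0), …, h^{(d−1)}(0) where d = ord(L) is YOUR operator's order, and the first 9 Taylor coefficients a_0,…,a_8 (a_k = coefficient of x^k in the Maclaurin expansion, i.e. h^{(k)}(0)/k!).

f: a_k = -2, -6, -9, -9, -27/4, -81/20, -81/40, -243/280, -729/2240, …
g: a_k = 0, 4, 0, -2/3, 0, 1/30, 0, -1/1260, 0, …
Sym-product of L_f,L_g gives L₀ (≤ ord 2).
h=∫h₀ ⇒ L = L₀·Dx.
L = 10·Dx - 6·Dx^2 + Dx^3  (order 3).
h: a_k = 0, 0, -4, -8, -26/3, -32/5, -158/45, -52/35, -307/630, …
ICs: h(0) = 0, h′(0) = 0, h′′(0) = -8.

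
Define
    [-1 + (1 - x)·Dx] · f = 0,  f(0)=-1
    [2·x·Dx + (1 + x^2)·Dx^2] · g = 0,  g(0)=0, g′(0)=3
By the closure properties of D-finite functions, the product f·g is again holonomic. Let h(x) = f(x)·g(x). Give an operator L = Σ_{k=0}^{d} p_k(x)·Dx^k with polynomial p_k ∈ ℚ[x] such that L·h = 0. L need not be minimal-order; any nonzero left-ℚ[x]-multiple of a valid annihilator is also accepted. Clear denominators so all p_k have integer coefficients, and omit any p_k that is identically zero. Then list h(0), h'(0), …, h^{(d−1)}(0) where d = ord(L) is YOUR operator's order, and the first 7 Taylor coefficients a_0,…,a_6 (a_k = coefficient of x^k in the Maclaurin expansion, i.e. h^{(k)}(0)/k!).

L = 2·x + (2 - 2·x + 4·x^2)·Dx + (-1 + x - x^2 + x^3)·Dx^2  (order 2).
h: a_k = 0, -3, -3, -2, -2, -13/5, -13/5, …
ICs: h(0) = 0, h′(0) = -3.

f: a_k = -1, -1, -1, -1, -1, -1, -1, …
g: a_k = 0, 3, 0, -1, 0, 3/5, 0, …
h₀=f·g: eliminate ⇒ L₀, order ≤ 1·2.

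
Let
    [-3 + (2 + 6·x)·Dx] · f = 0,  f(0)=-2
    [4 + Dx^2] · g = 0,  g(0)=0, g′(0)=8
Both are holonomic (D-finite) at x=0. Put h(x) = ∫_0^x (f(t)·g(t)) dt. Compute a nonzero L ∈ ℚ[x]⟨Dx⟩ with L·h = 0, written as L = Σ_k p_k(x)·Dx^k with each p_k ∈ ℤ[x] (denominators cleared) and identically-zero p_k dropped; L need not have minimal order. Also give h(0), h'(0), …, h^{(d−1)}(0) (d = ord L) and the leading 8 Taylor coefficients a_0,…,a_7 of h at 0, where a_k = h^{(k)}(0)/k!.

L = (43 + 96·x + 144·x^2)·Dx + (-12 - 36·x)·Dx^2 + (4 + 24·x + 36·x^2)·Dx^3  (order 3).
h: a_k = 0, 0, -8, -8, 43/6, -11/5, 4379/720, -7321/560, …
ICs: h(0) = 0, h′(0) = 0, h′′(0) = -16.

f: a_k = -2, -3, 9/4, -27/8, 405/64, -1701/128, 15309/512, -72171/1024, …
g: a_k = 0, 8, 0, -16/3, 0, 16/15, 0, -32/315, …
f·g: L₀ = L_f ⊗_s L_g, ord ≤ 1·2.
h=∫h₀ ⇒ L = L₀·Dx.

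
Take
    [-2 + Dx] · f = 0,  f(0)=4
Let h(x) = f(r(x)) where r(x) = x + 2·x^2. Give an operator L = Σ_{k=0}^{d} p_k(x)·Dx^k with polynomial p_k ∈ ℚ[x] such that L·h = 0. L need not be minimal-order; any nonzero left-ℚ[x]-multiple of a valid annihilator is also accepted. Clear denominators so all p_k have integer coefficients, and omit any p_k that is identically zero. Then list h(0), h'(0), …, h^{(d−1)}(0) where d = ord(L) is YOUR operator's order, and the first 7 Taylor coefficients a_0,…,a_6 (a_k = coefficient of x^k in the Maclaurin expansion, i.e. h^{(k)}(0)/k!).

f: a_k = 4, 8, 8, 16/3, 8/3, 16/15, 16/45, …
L₀ from L_f via x↦r, Dx↦r'^{-1}Dx.
L = (-2 - 8·x) + Dx  (order 1).
h: a_k = 4, 8, 24, 112/3, 200/3, 432/5, 5296/45, …
ICs: h(0) = 4.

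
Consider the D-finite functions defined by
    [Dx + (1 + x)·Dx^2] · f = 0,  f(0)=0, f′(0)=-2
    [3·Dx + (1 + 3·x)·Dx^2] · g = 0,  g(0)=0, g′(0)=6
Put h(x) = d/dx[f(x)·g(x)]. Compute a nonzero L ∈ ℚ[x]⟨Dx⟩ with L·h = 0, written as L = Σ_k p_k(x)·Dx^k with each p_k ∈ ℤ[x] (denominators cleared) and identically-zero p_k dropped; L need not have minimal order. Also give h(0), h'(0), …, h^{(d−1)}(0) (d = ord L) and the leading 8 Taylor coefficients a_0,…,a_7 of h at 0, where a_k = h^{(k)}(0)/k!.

L = (30 + 72·x + 54·x^2) + (76 + 354·x + 540·x^2 + 270·x^3)·Dx + (29 + 200·x + 486·x^2 + 504·x^3 + 189·x^4)·Dx^2 + (2 + 19·x + 68·x^2 + 114·x^3 + 90·x^4 + 27·x^5)·Dx^3  (order 3).
h: a_k = 0, -24, 72, -196, 540, -7614/5, 21868/5, -89022/7, …
ICs: h(0) = 0, h′(0) = -24, h′′(0) = 144.

f: a_k = 0, -2, 1, -2/3, 1/2, -2/5, 1/3, -2/7, …
g: a_k = 0, 6, -9, 18, -81/2, 486/5, -243, 4374/7, …
f·g: L₀ = L_f ⊗_s L_g, ord ≤ 2·2.
Differentiate: ansatz ord ≤ ord L₀ ⇒ L.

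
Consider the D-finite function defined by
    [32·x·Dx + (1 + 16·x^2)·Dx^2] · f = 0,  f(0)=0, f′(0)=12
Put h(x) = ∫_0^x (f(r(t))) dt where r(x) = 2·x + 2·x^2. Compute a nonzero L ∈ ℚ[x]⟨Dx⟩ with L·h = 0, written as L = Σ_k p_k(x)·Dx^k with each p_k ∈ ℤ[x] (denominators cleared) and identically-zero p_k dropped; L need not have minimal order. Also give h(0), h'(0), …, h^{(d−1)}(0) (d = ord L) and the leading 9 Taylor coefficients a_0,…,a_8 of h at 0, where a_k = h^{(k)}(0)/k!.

L = (-2 + 128·x + 512·x^2 + 768·x^3 + 384·x^4)·Dx^2 + (1 + 2·x + 64·x^2 + 256·x^3 + 320·x^4 + 128·x^5)·Dx^3  (order 3).
h: a_k = 0, 0, 12, 8, -128, -1536/5, 15104/5, 97792/7, -614400/7, …
ICs: h(0) = 0, h′(0) = 0, h′′(0) = 24.

f: a_k = 0, 12, 0, -64, 0, 3072/5, 0, -49152/7, 0, …
Change of var in L_f (x↦r) gives L₀.
Integrate: L := L₀·Dx.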